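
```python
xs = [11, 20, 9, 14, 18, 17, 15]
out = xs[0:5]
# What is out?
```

xs has length 7. The slice xs[0:5] selects indices [0, 1, 2, 3, 4] (0->11, 1->20, 2->9, 3->14, 4->18), giving [11, 20, 9, 14, 18].

[11, 20, 9, 14, 18]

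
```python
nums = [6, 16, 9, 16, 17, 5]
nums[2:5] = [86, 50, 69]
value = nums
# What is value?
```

nums starts as [6, 16, 9, 16, 17, 5] (length 6). The slice nums[2:5] covers indices [2, 3, 4] with values [9, 16, 17]. Replacing that slice with [86, 50, 69] (same length) produces [6, 16, 86, 50, 69, 5].

[6, 16, 86, 50, 69, 5]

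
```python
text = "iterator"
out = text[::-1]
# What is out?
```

text has length 8. The slice text[::-1] selects indices [7, 6, 5, 4, 3, 2, 1, 0] (7->'r', 6->'o', 5->'t', 4->'a', 3->'r', 2->'e', 1->'t', 0->'i'), giving 'rotareti'.

'rotareti'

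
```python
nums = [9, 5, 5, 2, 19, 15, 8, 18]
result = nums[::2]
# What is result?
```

nums has length 8. The slice nums[::2] selects indices [0, 2, 4, 6] (0->9, 2->5, 4->19, 6->8), giving [9, 5, 19, 8].

[9, 5, 19, 8]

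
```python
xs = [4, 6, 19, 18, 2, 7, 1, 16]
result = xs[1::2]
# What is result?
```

xs has length 8. The slice xs[1::2] selects indices [1, 3, 5, 7] (1->6, 3->18, 5->7, 7->16), giving [6, 18, 7, 16].

[6, 18, 7, 16]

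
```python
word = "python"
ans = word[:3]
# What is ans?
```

word has length 6. The slice word[:3] selects indices [0, 1, 2] (0->'p', 1->'y', 2->'t'), giving 'pyt'.

'pyt'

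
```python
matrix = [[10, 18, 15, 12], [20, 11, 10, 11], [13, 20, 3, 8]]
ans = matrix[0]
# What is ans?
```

matrix has 3 rows. Row 0 is [10, 18, 15, 12].

[10, 18, 15, 12]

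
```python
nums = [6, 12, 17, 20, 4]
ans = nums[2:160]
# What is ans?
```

nums has length 5. The slice nums[2:160] selects indices [2, 3, 4] (2->17, 3->20, 4->4), giving [17, 20, 4].

[17, 20, 4]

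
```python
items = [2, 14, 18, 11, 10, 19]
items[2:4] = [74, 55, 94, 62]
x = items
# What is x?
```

items starts as [2, 14, 18, 11, 10, 19] (length 6). The slice items[2:4] covers indices [2, 3] with values [18, 11]. Replacing that slice with [74, 55, 94, 62] (different length) produces [2, 14, 74, 55, 94, 62, 10, 19].

[2, 14, 74, 55, 94, 62, 10, 19]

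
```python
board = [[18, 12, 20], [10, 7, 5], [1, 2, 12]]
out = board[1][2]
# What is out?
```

board[1] = [10, 7, 5]. Taking column 2 of that row yields 5.

5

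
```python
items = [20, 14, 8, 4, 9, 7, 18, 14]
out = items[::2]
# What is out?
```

items has length 8. The slice items[::2] selects indices [0, 2, 4, 6] (0->20, 2->8, 4->9, 6->18), giving [20, 8, 9, 18].

[20, 8, 9, 18]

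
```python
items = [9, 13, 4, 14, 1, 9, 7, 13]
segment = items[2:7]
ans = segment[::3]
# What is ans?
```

items has length 8. The slice items[2:7] selects indices [2, 3, 4, 5, 6] (2->4, 3->14, 4->1, 5->9, 6->7), giving [4, 14, 1, 9, 7]. So segment = [4, 14, 1, 9, 7]. segment has length 5. The slice segment[::3] selects indices [0, 3] (0->4, 3->9), giving [4, 9].

[4, 9]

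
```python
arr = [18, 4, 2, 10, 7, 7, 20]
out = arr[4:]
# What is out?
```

arr has length 7. The slice arr[4:] selects indices [4, 5, 6] (4->7, 5->7, 6->20), giving [7, 7, 20].

[7, 7, 20]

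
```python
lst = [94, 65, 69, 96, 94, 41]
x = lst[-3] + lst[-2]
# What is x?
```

lst has length 6. Negative index -3 maps to positive index 6 + (-3) = 3. lst[3] = 96.
lst has length 6. Negative index -2 maps to positive index 6 + (-2) = 4. lst[4] = 94.
Sum: 96 + 94 = 190.

190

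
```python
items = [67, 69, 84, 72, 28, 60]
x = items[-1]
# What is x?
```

items has length 6. Negative index -1 maps to positive index 6 + (-1) = 5. items[5] = 60.

60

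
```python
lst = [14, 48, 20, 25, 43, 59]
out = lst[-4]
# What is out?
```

lst has length 6. Negative index -4 maps to positive index 6 + (-4) = 2. lst[2] = 20.

20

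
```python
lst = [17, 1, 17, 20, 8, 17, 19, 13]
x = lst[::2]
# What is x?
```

lst has length 8. The slice lst[::2] selects indices [0, 2, 4, 6] (0->17, 2->17, 4->8, 6->19), giving [17, 17, 8, 19].

[17, 17, 8, 19]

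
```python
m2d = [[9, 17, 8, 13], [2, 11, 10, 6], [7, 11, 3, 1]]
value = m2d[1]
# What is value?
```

m2d has 3 rows. Row 1 is [2, 11, 10, 6].

[2, 11, 10, 6]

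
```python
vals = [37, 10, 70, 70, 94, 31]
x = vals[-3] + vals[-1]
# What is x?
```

vals has length 6. Negative index -3 maps to positive index 6 + (-3) = 3. vals[3] = 70.
vals has length 6. Negative index -1 maps to positive index 6 + (-1) = 5. vals[5] = 31.
Sum: 70 + 31 = 101.

101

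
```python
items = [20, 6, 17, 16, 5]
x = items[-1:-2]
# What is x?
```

items has length 5. The slice items[-1:-2] resolves to an empty index range, so the result is [].

[]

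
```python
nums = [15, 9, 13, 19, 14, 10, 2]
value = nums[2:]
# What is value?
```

nums has length 7. The slice nums[2:] selects indices [2, 3, 4, 5, 6] (2->13, 3->19, 4->14, 5->10, 6->2), giving [13, 19, 14, 10, 2].

[13, 19, 14, 10, 2]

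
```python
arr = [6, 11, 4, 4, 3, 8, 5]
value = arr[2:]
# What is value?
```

arr has length 7. The slice arr[2:] selects indices [2, 3, 4, 5, 6] (2->4, 3->4, 4->3, 5->8, 6->5), giving [4, 4, 3, 8, 5].

[4, 4, 3, 8, 5]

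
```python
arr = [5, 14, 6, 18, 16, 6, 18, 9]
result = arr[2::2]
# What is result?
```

arr has length 8. The slice arr[2::2] selects indices [2, 4, 6] (2->6, 4->16, 6->18), giving [6, 16, 18].

[6, 16, 18]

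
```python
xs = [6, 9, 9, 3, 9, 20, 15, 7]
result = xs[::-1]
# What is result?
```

xs has length 8. The slice xs[::-1] selects indices [7, 6, 5, 4, 3, 2, 1, 0] (7->7, 6->15, 5->20, 4->9, 3->3, 2->9, 1->9, 0->6), giving [7, 15, 20, 9, 3, 9, 9, 6].

[7, 15, 20, 9, 3, 9, 9, 6]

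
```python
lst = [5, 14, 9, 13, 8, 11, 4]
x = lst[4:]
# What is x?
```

lst has length 7. The slice lst[4:] selects indices [4, 5, 6] (4->8, 5->11, 6->4), giving [8, 11, 4].

[8, 11, 4]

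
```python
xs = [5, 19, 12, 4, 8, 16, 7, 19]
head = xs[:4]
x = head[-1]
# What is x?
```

xs has length 8. The slice xs[:4] selects indices [0, 1, 2, 3] (0->5, 1->19, 2->12, 3->4), giving [5, 19, 12, 4]. So head = [5, 19, 12, 4]. Then head[-1] = 4.

4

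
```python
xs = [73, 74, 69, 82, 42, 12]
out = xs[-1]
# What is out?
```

xs has length 6. Negative index -1 maps to positive index 6 + (-1) = 5. xs[5] = 12.

12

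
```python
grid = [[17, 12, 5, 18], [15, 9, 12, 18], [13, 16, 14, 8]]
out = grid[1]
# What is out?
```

grid has 3 rows. Row 1 is [15, 9, 12, 18].

[15, 9, 12, 18]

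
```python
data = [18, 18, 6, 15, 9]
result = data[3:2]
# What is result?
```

data has length 5. The slice data[3:2] resolves to an empty index range, so the result is [].

[]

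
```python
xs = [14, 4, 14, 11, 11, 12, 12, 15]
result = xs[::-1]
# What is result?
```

xs has length 8. The slice xs[::-1] selects indices [7, 6, 5, 4, 3, 2, 1, 0] (7->15, 6->12, 5->12, 4->11, 3->11, 2->14, 1->4, 0->14), giving [15, 12, 12, 11, 11, 14, 4, 14].

[15, 12, 12, 11, 11, 14, 4, 14]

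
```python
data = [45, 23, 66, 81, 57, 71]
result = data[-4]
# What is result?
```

data has length 6. Negative index -4 maps to positive index 6 + (-4) = 2. data[2] = 66.

66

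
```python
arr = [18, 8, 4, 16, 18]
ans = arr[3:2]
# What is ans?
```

arr has length 5. The slice arr[3:2] resolves to an empty index range, so the result is [].

[]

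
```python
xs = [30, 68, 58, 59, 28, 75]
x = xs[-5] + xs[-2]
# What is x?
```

xs has length 6. Negative index -5 maps to positive index 6 + (-5) = 1. xs[1] = 68.
xs has length 6. Negative index -2 maps to positive index 6 + (-2) = 4. xs[4] = 28.
Sum: 68 + 28 = 96.

96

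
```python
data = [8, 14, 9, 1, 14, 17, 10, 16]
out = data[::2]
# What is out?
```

data has length 8. The slice data[::2] selects indices [0, 2, 4, 6] (0->8, 2->9, 4->14, 6->10), giving [8, 9, 14, 10].

[8, 9, 14, 10]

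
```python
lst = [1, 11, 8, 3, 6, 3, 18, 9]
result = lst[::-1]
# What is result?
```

lst has length 8. The slice lst[::-1] selects indices [7, 6, 5, 4, 3, 2, 1, 0] (7->9, 6->18, 5->3, 4->6, 3->3, 2->8, 1->11, 0->1), giving [9, 18, 3, 6, 3, 8, 11, 1].

[9, 18, 3, 6, 3, 8, 11, 1]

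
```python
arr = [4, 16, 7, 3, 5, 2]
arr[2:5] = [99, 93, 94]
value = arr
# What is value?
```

arr starts as [4, 16, 7, 3, 5, 2] (length 6). The slice arr[2:5] covers indices [2, 3, 4] with values [7, 3, 5]. Replacing that slice with [99, 93, 94] (same length) produces [4, 16, 99, 93, 94, 2].

[4, 16, 99, 93, 94, 2]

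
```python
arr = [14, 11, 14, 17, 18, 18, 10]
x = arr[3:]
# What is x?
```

arr has length 7. The slice arr[3:] selects indices [3, 4, 5, 6] (3->17, 4->18, 5->18, 6->10), giving [17, 18, 18, 10].

[17, 18, 18, 10]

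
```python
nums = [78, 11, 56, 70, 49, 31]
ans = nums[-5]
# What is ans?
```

nums has length 6. Negative index -5 maps to positive index 6 + (-5) = 1. nums[1] = 11.

11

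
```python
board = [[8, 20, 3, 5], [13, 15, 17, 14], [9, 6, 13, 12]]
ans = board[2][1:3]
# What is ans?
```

board[2] = [9, 6, 13, 12]. board[2] has length 4. The slice board[2][1:3] selects indices [1, 2] (1->6, 2->13), giving [6, 13].

[6, 13]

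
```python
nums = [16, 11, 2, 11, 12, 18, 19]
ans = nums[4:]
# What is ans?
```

nums has length 7. The slice nums[4:] selects indices [4, 5, 6] (4->12, 5->18, 6->19), giving [12, 18, 19].

[12, 18, 19]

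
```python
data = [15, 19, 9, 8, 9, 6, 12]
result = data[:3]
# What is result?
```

data has length 7. The slice data[:3] selects indices [0, 1, 2] (0->15, 1->19, 2->9), giving [15, 19, 9].

[15, 19, 9]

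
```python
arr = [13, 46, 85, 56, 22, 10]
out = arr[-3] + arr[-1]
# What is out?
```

arr has length 6. Negative index -3 maps to positive index 6 + (-3) = 3. arr[3] = 56.
arr has length 6. Negative index -1 maps to positive index 6 + (-1) = 5. arr[5] = 10.
Sum: 56 + 10 = 66.

66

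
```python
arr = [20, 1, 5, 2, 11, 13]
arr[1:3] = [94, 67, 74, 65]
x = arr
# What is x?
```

arr starts as [20, 1, 5, 2, 11, 13] (length 6). The slice arr[1:3] covers indices [1, 2] with values [1, 5]. Replacing that slice with [94, 67, 74, 65] (different length) produces [20, 94, 67, 74, 65, 2, 11, 13].

[20, 94, 67, 74, 65, 2, 11, 13]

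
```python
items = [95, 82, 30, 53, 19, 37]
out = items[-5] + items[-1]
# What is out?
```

items has length 6. Negative index -5 maps to positive index 6 + (-5) = 1. items[1] = 82.
items has length 6. Negative index -1 maps to positive index 6 + (-1) = 5. items[5] = 37.
Sum: 82 + 37 = 119.

119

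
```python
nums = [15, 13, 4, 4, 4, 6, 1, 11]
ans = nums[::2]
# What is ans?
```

nums has length 8. The slice nums[::2] selects indices [0, 2, 4, 6] (0->15, 2->4, 4->4, 6->1), giving [15, 4, 4, 1].

[15, 4, 4, 1]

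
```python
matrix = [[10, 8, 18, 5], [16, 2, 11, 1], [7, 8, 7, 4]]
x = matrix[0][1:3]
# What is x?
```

matrix[0] = [10, 8, 18, 5]. matrix[0] has length 4. The slice matrix[0][1:3] selects indices [1, 2] (1->8, 2->18), giving [8, 18].

[8, 18]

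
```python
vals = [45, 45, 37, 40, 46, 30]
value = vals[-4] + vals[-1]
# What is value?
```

vals has length 6. Negative index -4 maps to positive index 6 + (-4) = 2. vals[2] = 37.
vals has length 6. Negative index -1 maps to positive index 6 + (-1) = 5. vals[5] = 30.
Sum: 37 + 30 = 67.

67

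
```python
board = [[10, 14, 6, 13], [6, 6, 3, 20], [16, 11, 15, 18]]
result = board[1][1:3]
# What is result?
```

board[1] = [6, 6, 3, 20]. board[1] has length 4. The slice board[1][1:3] selects indices [1, 2] (1->6, 2->3), giving [6, 3].

[6, 3]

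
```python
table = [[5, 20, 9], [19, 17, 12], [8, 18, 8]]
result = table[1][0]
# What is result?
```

table[1] = [19, 17, 12]. Taking column 0 of that row yields 19.

19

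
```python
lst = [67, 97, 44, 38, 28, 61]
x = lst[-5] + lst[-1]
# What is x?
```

lst has length 6. Negative index -5 maps to positive index 6 + (-5) = 1. lst[1] = 97.
lst has length 6. Negative index -1 maps to positive index 6 + (-1) = 5. lst[5] = 61.
Sum: 97 + 61 = 158.

158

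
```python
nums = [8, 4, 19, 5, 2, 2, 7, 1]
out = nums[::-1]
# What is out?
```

nums has length 8. The slice nums[::-1] selects indices [7, 6, 5, 4, 3, 2, 1, 0] (7->1, 6->7, 5->2, 4->2, 3->5, 2->19, 1->4, 0->8), giving [1, 7, 2, 2, 5, 19, 4, 8].

[1, 7, 2, 2, 5, 19, 4, 8]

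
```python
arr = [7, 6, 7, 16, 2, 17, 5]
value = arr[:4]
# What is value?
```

arr has length 7. The slice arr[:4] selects indices [0, 1, 2, 3] (0->7, 1->6, 2->7, 3->16), giving [7, 6, 7, 16].

[7, 6, 7, 16]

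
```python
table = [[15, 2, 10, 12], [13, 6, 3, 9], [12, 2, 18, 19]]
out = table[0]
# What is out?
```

table has 3 rows. Row 0 is [15, 2, 10, 12].

[15, 2, 10, 12]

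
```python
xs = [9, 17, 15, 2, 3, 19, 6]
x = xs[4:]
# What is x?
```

xs has length 7. The slice xs[4:] selects indices [4, 5, 6] (4->3, 5->19, 6->6), giving [3, 19, 6].

[3, 19, 6]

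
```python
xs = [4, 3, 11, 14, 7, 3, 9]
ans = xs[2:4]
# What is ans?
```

xs has length 7. The slice xs[2:4] selects indices [2, 3] (2->11, 3->14), giving [11, 14].

[11, 14]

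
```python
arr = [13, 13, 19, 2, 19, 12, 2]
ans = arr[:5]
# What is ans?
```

arr has length 7. The slice arr[:5] selects indices [0, 1, 2, 3, 4] (0->13, 1->13, 2->19, 3->2, 4->19), giving [13, 13, 19, 2, 19].

[13, 13, 19, 2, 19]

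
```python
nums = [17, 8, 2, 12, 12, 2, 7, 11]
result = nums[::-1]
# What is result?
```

nums has length 8. The slice nums[::-1] selects indices [7, 6, 5, 4, 3, 2, 1, 0] (7->11, 6->7, 5->2, 4->12, 3->12, 2->2, 1->8, 0->17), giving [11, 7, 2, 12, 12, 2, 8, 17].

[11, 7, 2, 12, 12, 2, 8, 17]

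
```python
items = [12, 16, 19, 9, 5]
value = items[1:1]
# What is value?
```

items has length 5. The slice items[1:1] resolves to an empty index range, so the result is [].

[]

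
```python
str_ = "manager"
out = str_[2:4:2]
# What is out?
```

str_ has length 7. The slice str_[2:4:2] selects indices [2] (2->'n'), giving 'n'.

'n'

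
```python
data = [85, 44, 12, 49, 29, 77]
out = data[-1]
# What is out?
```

data has length 6. Negative index -1 maps to positive index 6 + (-1) = 5. data[5] = 77.

77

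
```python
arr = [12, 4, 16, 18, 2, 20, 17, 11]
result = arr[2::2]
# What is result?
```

arr has length 8. The slice arr[2::2] selects indices [2, 4, 6] (2->16, 4->2, 6->17), giving [16, 2, 17].

[16, 2, 17]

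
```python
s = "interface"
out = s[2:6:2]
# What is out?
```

s has length 9. The slice s[2:6:2] selects indices [2, 4] (2->'t', 4->'r'), giving 'tr'.

'tr'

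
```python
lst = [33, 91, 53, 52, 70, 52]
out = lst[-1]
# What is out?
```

lst has length 6. Negative index -1 maps to positive index 6 + (-1) = 5. lst[5] = 52.

52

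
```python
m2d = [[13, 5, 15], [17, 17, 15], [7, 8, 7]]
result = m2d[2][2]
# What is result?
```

m2d[2] = [7, 8, 7]. Taking column 2 of that row yields 7.

7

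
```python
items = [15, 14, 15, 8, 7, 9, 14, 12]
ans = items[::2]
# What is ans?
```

items has length 8. The slice items[::2] selects indices [0, 2, 4, 6] (0->15, 2->15, 4->7, 6->14), giving [15, 15, 7, 14].

[15, 15, 7, 14]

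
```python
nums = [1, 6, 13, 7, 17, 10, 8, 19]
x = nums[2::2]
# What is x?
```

nums has length 8. The slice nums[2::2] selects indices [2, 4, 6] (2->13, 4->17, 6->8), giving [13, 17, 8].

[13, 17, 8]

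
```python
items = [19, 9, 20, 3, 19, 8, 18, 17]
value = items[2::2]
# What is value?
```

items has length 8. The slice items[2::2] selects indices [2, 4, 6] (2->20, 4->19, 6->18), giving [20, 19, 18].

[20, 19, 18]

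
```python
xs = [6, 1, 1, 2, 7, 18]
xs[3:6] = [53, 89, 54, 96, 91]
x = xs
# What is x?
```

xs starts as [6, 1, 1, 2, 7, 18] (length 6). The slice xs[3:6] covers indices [3, 4, 5] with values [2, 7, 18]. Replacing that slice with [53, 89, 54, 96, 91] (different length) produces [6, 1, 1, 53, 89, 54, 96, 91].

[6, 1, 1, 53, 89, 54, 96, 91]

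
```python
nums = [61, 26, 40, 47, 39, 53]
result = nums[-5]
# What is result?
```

nums has length 6. Negative index -5 maps to positive index 6 + (-5) = 1. nums[1] = 26.

26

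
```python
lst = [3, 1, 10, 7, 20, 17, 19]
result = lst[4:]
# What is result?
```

lst has length 7. The slice lst[4:] selects indices [4, 5, 6] (4->20, 5->17, 6->19), giving [20, 17, 19].

[20, 17, 19]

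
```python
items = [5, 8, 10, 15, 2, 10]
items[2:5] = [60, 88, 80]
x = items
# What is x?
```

items starts as [5, 8, 10, 15, 2, 10] (length 6). The slice items[2:5] covers indices [2, 3, 4] with values [10, 15, 2]. Replacing that slice with [60, 88, 80] (same length) produces [5, 8, 60, 88, 80, 10].

[5, 8, 60, 88, 80, 10]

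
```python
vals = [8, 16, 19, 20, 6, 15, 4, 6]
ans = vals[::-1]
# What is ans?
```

vals has length 8. The slice vals[::-1] selects indices [7, 6, 5, 4, 3, 2, 1, 0] (7->6, 6->4, 5->15, 4->6, 3->20, 2->19, 1->16, 0->8), giving [6, 4, 15, 6, 20, 19, 16, 8].

[6, 4, 15, 6, 20, 19, 16, 8]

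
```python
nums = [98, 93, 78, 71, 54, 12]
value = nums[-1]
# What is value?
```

nums has length 6. Negative index -1 maps to positive index 6 + (-1) = 5. nums[5] = 12.

12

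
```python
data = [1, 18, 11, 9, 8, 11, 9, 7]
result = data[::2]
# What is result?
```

data has length 8. The slice data[::2] selects indices [0, 2, 4, 6] (0->1, 2->11, 4->8, 6->9), giving [1, 11, 8, 9].

[1, 11, 8, 9]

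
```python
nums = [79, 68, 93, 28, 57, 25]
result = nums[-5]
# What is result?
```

nums has length 6. Negative index -5 maps to positive index 6 + (-5) = 1. nums[1] = 68.

68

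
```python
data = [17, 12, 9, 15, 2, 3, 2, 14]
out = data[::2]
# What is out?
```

data has length 8. The slice data[::2] selects indices [0, 2, 4, 6] (0->17, 2->9, 4->2, 6->2), giving [17, 9, 2, 2].

[17, 9, 2, 2]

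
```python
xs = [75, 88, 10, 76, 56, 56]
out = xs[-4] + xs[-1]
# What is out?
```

xs has length 6. Negative index -4 maps to positive index 6 + (-4) = 2. xs[2] = 10.
xs has length 6. Negative index -1 maps to positive index 6 + (-1) = 5. xs[5] = 56.
Sum: 10 + 56 = 66.

66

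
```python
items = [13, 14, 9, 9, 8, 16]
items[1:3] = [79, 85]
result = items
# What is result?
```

items starts as [13, 14, 9, 9, 8, 16] (length 6). The slice items[1:3] covers indices [1, 2] with values [14, 9]. Replacing that slice with [79, 85] (same length) produces [13, 79, 85, 9, 8, 16].

[13, 79, 85, 9, 8, 16]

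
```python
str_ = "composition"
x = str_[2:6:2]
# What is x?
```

str_ has length 11. The slice str_[2:6:2] selects indices [2, 4] (2->'m', 4->'o'), giving 'mo'.

'mo'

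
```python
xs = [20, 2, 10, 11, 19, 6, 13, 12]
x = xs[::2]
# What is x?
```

xs has length 8. The slice xs[::2] selects indices [0, 2, 4, 6] (0->20, 2->10, 4->19, 6->13), giving [20, 10, 19, 13].

[20, 10, 19, 13]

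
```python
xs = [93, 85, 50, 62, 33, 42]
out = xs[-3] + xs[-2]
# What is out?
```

xs has length 6. Negative index -3 maps to positive index 6 + (-3) = 3. xs[3] = 62.
xs has length 6. Negative index -2 maps to positive index 6 + (-2) = 4. xs[4] = 33.
Sum: 62 + 33 = 95.

95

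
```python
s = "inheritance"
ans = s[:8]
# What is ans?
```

s has length 11. The slice s[:8] selects indices [0, 1, 2, 3, 4, 5, 6, 7] (0->'i', 1->'n', 2->'h', 3->'e', 4->'r', 5->'i', 6->'t', 7->'a'), giving 'inherita'.

'inherita'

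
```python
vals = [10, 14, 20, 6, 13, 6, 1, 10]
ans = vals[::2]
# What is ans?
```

vals has length 8. The slice vals[::2] selects indices [0, 2, 4, 6] (0->10, 2->20, 4->13, 6->1), giving [10, 20, 13, 1].

[10, 20, 13, 1]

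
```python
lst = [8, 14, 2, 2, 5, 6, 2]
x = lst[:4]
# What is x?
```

lst has length 7. The slice lst[:4] selects indices [0, 1, 2, 3] (0->8, 1->14, 2->2, 3->2), giving [8, 14, 2, 2].

[8, 14, 2, 2]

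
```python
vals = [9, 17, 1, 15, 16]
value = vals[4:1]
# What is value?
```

vals has length 5. The slice vals[4:1] resolves to an empty index range, so the result is [].

[]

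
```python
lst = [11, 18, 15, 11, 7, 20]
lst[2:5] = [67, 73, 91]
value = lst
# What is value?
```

lst starts as [11, 18, 15, 11, 7, 20] (length 6). The slice lst[2:5] covers indices [2, 3, 4] with values [15, 11, 7]. Replacing that slice with [67, 73, 91] (same length) produces [11, 18, 67, 73, 91, 20].

[11, 18, 67, 73, 91, 20]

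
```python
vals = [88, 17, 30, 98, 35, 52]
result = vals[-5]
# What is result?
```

vals has length 6. Negative index -5 maps to positive index 6 + (-5) = 1. vals[1] = 17.

17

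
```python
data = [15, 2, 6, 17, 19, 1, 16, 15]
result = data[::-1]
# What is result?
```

data has length 8. The slice data[::-1] selects indices [7, 6, 5, 4, 3, 2, 1, 0] (7->15, 6->16, 5->1, 4->19, 3->17, 2->6, 1->2, 0->15), giving [15, 16, 1, 19, 17, 6, 2, 15].

[15, 16, 1, 19, 17, 6, 2, 15]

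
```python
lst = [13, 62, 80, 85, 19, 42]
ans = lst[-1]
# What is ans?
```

lst has length 6. Negative index -1 maps to positive index 6 + (-1) = 5. lst[5] = 42.

42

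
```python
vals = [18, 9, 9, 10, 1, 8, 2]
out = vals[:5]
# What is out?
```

vals has length 7. The slice vals[:5] selects indices [0, 1, 2, 3, 4] (0->18, 1->9, 2->9, 3->10, 4->1), giving [18, 9, 9, 10, 1].

[18, 9, 9, 10, 1]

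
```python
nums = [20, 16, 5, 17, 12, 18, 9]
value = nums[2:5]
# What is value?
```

nums has length 7. The slice nums[2:5] selects indices [2, 3, 4] (2->5, 3->17, 4->12), giving [5, 17, 12].

[5, 17, 12]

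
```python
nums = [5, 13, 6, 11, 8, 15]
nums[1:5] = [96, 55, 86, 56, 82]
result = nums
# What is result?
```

nums starts as [5, 13, 6, 11, 8, 15] (length 6). The slice nums[1:5] covers indices [1, 2, 3, 4] with values [13, 6, 11, 8]. Replacing that slice with [96, 55, 86, 56, 82] (different length) produces [5, 96, 55, 86, 56, 82, 15].

[5, 96, 55, 86, 56, 82, 15]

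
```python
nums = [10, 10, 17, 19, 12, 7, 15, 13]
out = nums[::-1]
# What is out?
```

nums has length 8. The slice nums[::-1] selects indices [7, 6, 5, 4, 3, 2, 1, 0] (7->13, 6->15, 5->7, 4->12, 3->19, 2->17, 1->10, 0->10), giving [13, 15, 7, 12, 19, 17, 10, 10].

[13, 15, 7, 12, 19, 17, 10, 10]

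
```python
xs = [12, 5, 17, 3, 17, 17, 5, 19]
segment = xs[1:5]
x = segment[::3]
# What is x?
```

xs has length 8. The slice xs[1:5] selects indices [1, 2, 3, 4] (1->5, 2->17, 3->3, 4->17), giving [5, 17, 3, 17]. So segment = [5, 17, 3, 17]. segment has length 4. The slice segment[::3] selects indices [0, 3] (0->5, 3->17), giving [5, 17].

[5, 17]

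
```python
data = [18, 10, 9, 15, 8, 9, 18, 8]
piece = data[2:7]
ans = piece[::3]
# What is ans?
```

data has length 8. The slice data[2:7] selects indices [2, 3, 4, 5, 6] (2->9, 3->15, 4->8, 5->9, 6->18), giving [9, 15, 8, 9, 18]. So piece = [9, 15, 8, 9, 18]. piece has length 5. The slice piece[::3] selects indices [0, 3] (0->9, 3->9), giving [9, 9].

[9, 9]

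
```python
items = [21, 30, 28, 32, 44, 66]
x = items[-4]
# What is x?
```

items has length 6. Negative index -4 maps to positive index 6 + (-4) = 2. items[2] = 28.

28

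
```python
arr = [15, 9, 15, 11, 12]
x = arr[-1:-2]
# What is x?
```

arr has length 5. The slice arr[-1:-2] resolves to an empty index range, so the result is [].

[]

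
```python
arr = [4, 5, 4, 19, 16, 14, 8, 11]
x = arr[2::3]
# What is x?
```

arr has length 8. The slice arr[2::3] selects indices [2, 5] (2->4, 5->14), giving [4, 14].

[4, 14]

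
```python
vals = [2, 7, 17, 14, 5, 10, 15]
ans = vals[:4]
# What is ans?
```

vals has length 7. The slice vals[:4] selects indices [0, 1, 2, 3] (0->2, 1->7, 2->17, 3->14), giving [2, 7, 17, 14].

[2, 7, 17, 14]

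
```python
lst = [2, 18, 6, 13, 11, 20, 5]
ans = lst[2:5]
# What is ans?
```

lst has length 7. The slice lst[2:5] selects indices [2, 3, 4] (2->6, 3->13, 4->11), giving [6, 13, 11].

[6, 13, 11]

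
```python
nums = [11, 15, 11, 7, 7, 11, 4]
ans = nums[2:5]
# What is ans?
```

nums has length 7. The slice nums[2:5] selects indices [2, 3, 4] (2->11, 3->7, 4->7), giving [11, 7, 7].

[11, 7, 7]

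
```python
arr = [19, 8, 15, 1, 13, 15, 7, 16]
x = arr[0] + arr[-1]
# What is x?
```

arr has length 8. arr[0] = 19.
arr has length 8. Negative index -1 maps to positive index 8 + (-1) = 7. arr[7] = 16.
Sum: 19 + 16 = 35.

35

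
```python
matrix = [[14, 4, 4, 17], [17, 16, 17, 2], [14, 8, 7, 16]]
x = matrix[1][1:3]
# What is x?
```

matrix[1] = [17, 16, 17, 2]. matrix[1] has length 4. The slice matrix[1][1:3] selects indices [1, 2] (1->16, 2->17), giving [16, 17].

[16, 17]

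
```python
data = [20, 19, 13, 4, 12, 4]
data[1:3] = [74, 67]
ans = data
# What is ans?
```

data starts as [20, 19, 13, 4, 12, 4] (length 6). The slice data[1:3] covers indices [1, 2] with values [19, 13]. Replacing that slice with [74, 67] (same length) produces [20, 74, 67, 4, 12, 4].

[20, 74, 67, 4, 12, 4]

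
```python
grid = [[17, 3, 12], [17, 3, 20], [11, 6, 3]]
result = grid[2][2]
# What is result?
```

grid[2] = [11, 6, 3]. Taking column 2 of that row yields 3.

3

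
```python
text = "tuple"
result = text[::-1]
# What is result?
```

text has length 5. The slice text[::-1] selects indices [4, 3, 2, 1, 0] (4->'e', 3->'l', 2->'p', 1->'u', 0->'t'), giving 'elput'.

'elput'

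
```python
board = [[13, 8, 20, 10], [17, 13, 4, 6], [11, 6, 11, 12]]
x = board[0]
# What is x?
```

board has 3 rows. Row 0 is [13, 8, 20, 10].

[13, 8, 20, 10]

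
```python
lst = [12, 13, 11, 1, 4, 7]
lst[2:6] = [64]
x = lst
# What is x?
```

lst starts as [12, 13, 11, 1, 4, 7] (length 6). The slice lst[2:6] covers indices [2, 3, 4, 5] with values [11, 1, 4, 7]. Replacing that slice with [64] (different length) produces [12, 13, 64].

[12, 13, 64]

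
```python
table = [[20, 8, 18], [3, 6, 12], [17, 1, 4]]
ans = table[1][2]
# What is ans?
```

table[1] = [3, 6, 12]. Taking column 2 of that row yields 12.

12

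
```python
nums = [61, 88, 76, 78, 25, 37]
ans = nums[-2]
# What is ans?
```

nums has length 6. Negative index -2 maps to positive index 6 + (-2) = 4. nums[4] = 25.

25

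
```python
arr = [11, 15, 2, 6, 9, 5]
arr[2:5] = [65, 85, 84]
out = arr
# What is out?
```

arr starts as [11, 15, 2, 6, 9, 5] (length 6). The slice arr[2:5] covers indices [2, 3, 4] with values [2, 6, 9]. Replacing that slice with [65, 85, 84] (same length) produces [11, 15, 65, 85, 84, 5].

[11, 15, 65, 85, 84, 5]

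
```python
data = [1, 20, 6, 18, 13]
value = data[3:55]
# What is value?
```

data has length 5. The slice data[3:55] selects indices [3, 4] (3->18, 4->13), giving [18, 13].

[18, 13]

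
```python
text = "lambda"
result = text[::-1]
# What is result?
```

text has length 6. The slice text[::-1] selects indices [5, 4, 3, 2, 1, 0] (5->'a', 4->'d', 3->'b', 2->'m', 1->'a', 0->'l'), giving 'adbmal'.

'adbmal'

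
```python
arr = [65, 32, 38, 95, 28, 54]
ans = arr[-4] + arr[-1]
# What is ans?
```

arr has length 6. Negative index -4 maps to positive index 6 + (-4) = 2. arr[2] = 38.
arr has length 6. Negative index -1 maps to positive index 6 + (-1) = 5. arr[5] = 54.
Sum: 38 + 54 = 92.

92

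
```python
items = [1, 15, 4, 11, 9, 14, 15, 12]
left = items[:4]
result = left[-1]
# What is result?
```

items has length 8. The slice items[:4] selects indices [0, 1, 2, 3] (0->1, 1->15, 2->4, 3->11), giving [1, 15, 4, 11]. So left = [1, 15, 4, 11]. Then left[-1] = 11.

11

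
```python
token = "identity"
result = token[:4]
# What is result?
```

token has length 8. The slice token[:4] selects indices [0, 1, 2, 3] (0->'i', 1->'d', 2->'e', 3->'n'), giving 'iden'.

'iden'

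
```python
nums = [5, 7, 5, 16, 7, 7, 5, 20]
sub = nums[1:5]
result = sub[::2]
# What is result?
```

nums has length 8. The slice nums[1:5] selects indices [1, 2, 3, 4] (1->7, 2->5, 3->16, 4->7), giving [7, 5, 16, 7]. So sub = [7, 5, 16, 7]. sub has length 4. The slice sub[::2] selects indices [0, 2] (0->7, 2->16), giving [7, 16].

[7, 16]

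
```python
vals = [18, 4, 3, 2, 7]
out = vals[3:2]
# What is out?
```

vals has length 5. The slice vals[3:2] resolves to an empty index range, so the result is [].

[]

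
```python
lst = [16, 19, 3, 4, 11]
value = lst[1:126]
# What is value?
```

lst has length 5. The slice lst[1:126] selects indices [1, 2, 3, 4] (1->19, 2->3, 3->4, 4->11), giving [19, 3, 4, 11].

[19, 3, 4, 11]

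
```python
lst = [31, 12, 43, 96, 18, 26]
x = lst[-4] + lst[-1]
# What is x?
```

lst has length 6. Negative index -4 maps to positive index 6 + (-4) = 2. lst[2] = 43.
lst has length 6. Negative index -1 maps to positive index 6 + (-1) = 5. lst[5] = 26.
Sum: 43 + 26 = 69.

69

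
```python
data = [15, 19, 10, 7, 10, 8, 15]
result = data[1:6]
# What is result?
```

data has length 7. The slice data[1:6] selects indices [1, 2, 3, 4, 5] (1->19, 2->10, 3->7, 4->10, 5->8), giving [19, 10, 7, 10, 8].

[19, 10, 7, 10, 8]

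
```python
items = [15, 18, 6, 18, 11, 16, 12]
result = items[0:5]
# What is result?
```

items has length 7. The slice items[0:5] selects indices [0, 1, 2, 3, 4] (0->15, 1->18, 2->6, 3->18, 4->11), giving [15, 18, 6, 18, 11].

[15, 18, 6, 18, 11]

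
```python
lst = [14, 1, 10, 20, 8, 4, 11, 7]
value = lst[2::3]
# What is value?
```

lst has length 8. The slice lst[2::3] selects indices [2, 5] (2->10, 5->4), giving [10, 4].

[10, 4]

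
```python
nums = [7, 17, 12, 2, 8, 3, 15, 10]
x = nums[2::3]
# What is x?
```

nums has length 8. The slice nums[2::3] selects indices [2, 5] (2->12, 5->3), giving [12, 3].

[12, 3]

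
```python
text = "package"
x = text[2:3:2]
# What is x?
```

text has length 7. The slice text[2:3:2] selects indices [2] (2->'c'), giving 'c'.

'c'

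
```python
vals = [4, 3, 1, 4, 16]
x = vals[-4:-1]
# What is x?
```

vals has length 5. The slice vals[-4:-1] selects indices [1, 2, 3] (1->3, 2->1, 3->4), giving [3, 1, 4].

[3, 1, 4]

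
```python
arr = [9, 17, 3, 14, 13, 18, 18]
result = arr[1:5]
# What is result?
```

arr has length 7. The slice arr[1:5] selects indices [1, 2, 3, 4] (1->17, 2->3, 3->14, 4->13), giving [17, 3, 14, 13].

[17, 3, 14, 13]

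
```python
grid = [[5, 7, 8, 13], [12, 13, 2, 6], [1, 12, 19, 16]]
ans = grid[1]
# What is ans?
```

grid has 3 rows. Row 1 is [12, 13, 2, 6].

[12, 13, 2, 6]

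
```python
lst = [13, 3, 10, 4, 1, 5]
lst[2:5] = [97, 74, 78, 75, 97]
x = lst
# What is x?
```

lst starts as [13, 3, 10, 4, 1, 5] (length 6). The slice lst[2:5] covers indices [2, 3, 4] with values [10, 4, 1]. Replacing that slice with [97, 74, 78, 75, 97] (different length) produces [13, 3, 97, 74, 78, 75, 97, 5].

[13, 3, 97, 74, 78, 75, 97, 5]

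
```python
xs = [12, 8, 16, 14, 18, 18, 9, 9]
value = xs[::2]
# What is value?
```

xs has length 8. The slice xs[::2] selects indices [0, 2, 4, 6] (0->12, 2->16, 4->18, 6->9), giving [12, 16, 18, 9].

[12, 16, 18, 9]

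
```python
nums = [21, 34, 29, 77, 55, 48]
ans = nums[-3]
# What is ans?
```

nums has length 6. Negative index -3 maps to positive index 6 + (-3) = 3. nums[3] = 77.

77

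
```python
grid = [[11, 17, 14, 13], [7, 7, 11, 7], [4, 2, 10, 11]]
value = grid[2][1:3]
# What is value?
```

grid[2] = [4, 2, 10, 11]. grid[2] has length 4. The slice grid[2][1:3] selects indices [1, 2] (1->2, 2->10), giving [2, 10].

[2, 10]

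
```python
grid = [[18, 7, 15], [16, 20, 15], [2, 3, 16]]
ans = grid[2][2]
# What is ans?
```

grid[2] = [2, 3, 16]. Taking column 2 of that row yields 16.

16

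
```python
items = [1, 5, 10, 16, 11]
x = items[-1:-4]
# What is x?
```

items has length 5. The slice items[-1:-4] resolves to an empty index range, so the result is [].

[]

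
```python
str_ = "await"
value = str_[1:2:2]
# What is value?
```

str_ has length 5. The slice str_[1:2:2] selects indices [1] (1->'w'), giving 'w'.

'w'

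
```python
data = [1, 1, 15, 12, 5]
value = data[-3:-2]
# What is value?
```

data has length 5. The slice data[-3:-2] selects indices [2] (2->15), giving [15].

[15]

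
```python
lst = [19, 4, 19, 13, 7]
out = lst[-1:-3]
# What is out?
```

lst has length 5. The slice lst[-1:-3] resolves to an empty index range, so the result is [].

[]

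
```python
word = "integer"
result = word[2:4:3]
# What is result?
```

word has length 7. The slice word[2:4:3] selects indices [2] (2->'t'), giving 't'.

't'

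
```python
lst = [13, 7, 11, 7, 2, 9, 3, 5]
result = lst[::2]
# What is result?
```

lst has length 8. The slice lst[::2] selects indices [0, 2, 4, 6] (0->13, 2->11, 4->2, 6->3), giving [13, 11, 2, 3].

[13, 11, 2, 3]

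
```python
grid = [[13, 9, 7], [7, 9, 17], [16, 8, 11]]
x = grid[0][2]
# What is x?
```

grid[0] = [13, 9, 7]. Taking column 2 of that row yields 7.

7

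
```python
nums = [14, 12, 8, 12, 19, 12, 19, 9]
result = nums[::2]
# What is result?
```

nums has length 8. The slice nums[::2] selects indices [0, 2, 4, 6] (0->14, 2->8, 4->19, 6->19), giving [14, 8, 19, 19].

[14, 8, 19, 19]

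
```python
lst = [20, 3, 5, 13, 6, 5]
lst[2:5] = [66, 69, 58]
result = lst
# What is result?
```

lst starts as [20, 3, 5, 13, 6, 5] (length 6). The slice lst[2:5] covers indices [2, 3, 4] with values [5, 13, 6]. Replacing that slice with [66, 69, 58] (same length) produces [20, 3, 66, 69, 58, 5].

[20, 3, 66, 69, 58, 5]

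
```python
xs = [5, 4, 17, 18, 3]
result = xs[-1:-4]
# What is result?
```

xs has length 5. The slice xs[-1:-4] resolves to an empty index range, so the result is [].

[]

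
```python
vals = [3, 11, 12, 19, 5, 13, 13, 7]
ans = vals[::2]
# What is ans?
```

vals has length 8. The slice vals[::2] selects indices [0, 2, 4, 6] (0->3, 2->12, 4->5, 6->13), giving [3, 12, 5, 13].

[3, 12, 5, 13]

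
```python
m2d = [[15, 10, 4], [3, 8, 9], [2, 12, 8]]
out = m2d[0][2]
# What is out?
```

m2d[0] = [15, 10, 4]. Taking column 2 of that row yields 4.

4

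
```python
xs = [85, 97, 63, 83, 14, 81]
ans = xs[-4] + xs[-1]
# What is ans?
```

xs has length 6. Negative index -4 maps to positive index 6 + (-4) = 2. xs[2] = 63.
xs has length 6. Negative index -1 maps to positive index 6 + (-1) = 5. xs[5] = 81.
Sum: 63 + 81 = 144.

144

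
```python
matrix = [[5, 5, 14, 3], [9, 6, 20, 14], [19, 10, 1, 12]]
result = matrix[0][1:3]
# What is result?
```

matrix[0] = [5, 5, 14, 3]. matrix[0] has length 4. The slice matrix[0][1:3] selects indices [1, 2] (1->5, 2->14), giving [5, 14].

[5, 14]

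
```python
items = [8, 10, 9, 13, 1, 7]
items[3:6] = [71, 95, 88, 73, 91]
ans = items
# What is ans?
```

items starts as [8, 10, 9, 13, 1, 7] (length 6). The slice items[3:6] covers indices [3, 4, 5] with values [13, 1, 7]. Replacing that slice with [71, 95, 88, 73, 91] (different length) produces [8, 10, 9, 71, 95, 88, 73, 91].

[8, 10, 9, 71, 95, 88, 73, 91]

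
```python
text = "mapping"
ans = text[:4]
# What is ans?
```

text has length 7. The slice text[:4] selects indices [0, 1, 2, 3] (0->'m', 1->'a', 2->'p', 3->'p'), giving 'mapp'.

'mapp'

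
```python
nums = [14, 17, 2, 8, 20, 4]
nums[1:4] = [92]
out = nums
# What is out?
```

nums starts as [14, 17, 2, 8, 20, 4] (length 6). The slice nums[1:4] covers indices [1, 2, 3] with values [17, 2, 8]. Replacing that slice with [92] (different length) produces [14, 92, 20, 4].

[14, 92, 20, 4]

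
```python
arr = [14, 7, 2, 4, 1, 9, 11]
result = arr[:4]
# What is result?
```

arr has length 7. The slice arr[:4] selects indices [0, 1, 2, 3] (0->14, 1->7, 2->2, 3->4), giving [14, 7, 2, 4].

[14, 7, 2, 4]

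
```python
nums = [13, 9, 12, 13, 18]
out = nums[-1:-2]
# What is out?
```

nums has length 5. The slice nums[-1:-2] resolves to an empty index range, so the result is [].

[]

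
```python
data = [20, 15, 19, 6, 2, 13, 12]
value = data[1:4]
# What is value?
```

data has length 7. The slice data[1:4] selects indices [1, 2, 3] (1->15, 2->19, 3->6), giving [15, 19, 6].

[15, 19, 6]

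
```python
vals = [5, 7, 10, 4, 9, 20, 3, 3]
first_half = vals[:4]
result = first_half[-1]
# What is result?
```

vals has length 8. The slice vals[:4] selects indices [0, 1, 2, 3] (0->5, 1->7, 2->10, 3->4), giving [5, 7, 10, 4]. So first_half = [5, 7, 10, 4]. Then first_half[-1] = 4.

4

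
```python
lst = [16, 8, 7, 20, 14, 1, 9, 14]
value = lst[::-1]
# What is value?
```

lst has length 8. The slice lst[::-1] selects indices [7, 6, 5, 4, 3, 2, 1, 0] (7->14, 6->9, 5->1, 4->14, 3->20, 2->7, 1->8, 0->16), giving [14, 9, 1, 14, 20, 7, 8, 16].

[14, 9, 1, 14, 20, 7, 8, 16]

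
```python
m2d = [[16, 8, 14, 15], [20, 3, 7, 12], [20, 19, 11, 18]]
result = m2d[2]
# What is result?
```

m2d has 3 rows. Row 2 is [20, 19, 11, 18].

[20, 19, 11, 18]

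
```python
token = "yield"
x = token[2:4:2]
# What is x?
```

token has length 5. The slice token[2:4:2] selects indices [2] (2->'e'), giving 'e'.

'e'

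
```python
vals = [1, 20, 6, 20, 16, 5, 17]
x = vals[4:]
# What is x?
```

vals has length 7. The slice vals[4:] selects indices [4, 5, 6] (4->16, 5->5, 6->17), giving [16, 5, 17].

[16, 5, 17]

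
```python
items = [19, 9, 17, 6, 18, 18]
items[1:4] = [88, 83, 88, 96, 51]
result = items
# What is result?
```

items starts as [19, 9, 17, 6, 18, 18] (length 6). The slice items[1:4] covers indices [1, 2, 3] with values [9, 17, 6]. Replacing that slice with [88, 83, 88, 96, 51] (different length) produces [19, 88, 83, 88, 96, 51, 18, 18].

[19, 88, 83, 88, 96, 51, 18, 18]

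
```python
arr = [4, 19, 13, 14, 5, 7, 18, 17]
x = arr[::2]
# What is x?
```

arr has length 8. The slice arr[::2] selects indices [0, 2, 4, 6] (0->4, 2->13, 4->5, 6->18), giving [4, 13, 5, 18].

[4, 13, 5, 18]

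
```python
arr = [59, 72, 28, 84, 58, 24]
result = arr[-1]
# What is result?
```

arr has length 6. Negative index -1 maps to positive index 6 + (-1) = 5. arr[5] = 24.

24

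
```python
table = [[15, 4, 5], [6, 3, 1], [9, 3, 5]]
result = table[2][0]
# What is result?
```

table[2] = [9, 3, 5]. Taking column 0 of that row yields 9.

9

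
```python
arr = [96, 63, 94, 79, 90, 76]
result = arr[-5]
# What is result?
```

arr has length 6. Negative index -5 maps to positive index 6 + (-5) = 1. arr[1] = 63.

63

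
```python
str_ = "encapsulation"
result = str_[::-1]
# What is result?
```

str_ has length 13. The slice str_[::-1] selects indices [12, 11, 10, 9, 8, 7, 6, 5, 4, 3, 2, 1, 0] (12->'n', 11->'o', 10->'i', 9->'t', 8->'a', 7->'l', 6->'u', 5->'s', 4->'p', 3->'a', 2->'c', 1->'n', 0->'e'), giving 'noitaluspacne'.

'noitaluspacne'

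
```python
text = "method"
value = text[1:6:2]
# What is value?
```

text has length 6. The slice text[1:6:2] selects indices [1, 3, 5] (1->'e', 3->'h', 5->'d'), giving 'ehd'.

'ehd'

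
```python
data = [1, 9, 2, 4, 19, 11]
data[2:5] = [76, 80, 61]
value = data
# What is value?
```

data starts as [1, 9, 2, 4, 19, 11] (length 6). The slice data[2:5] covers indices [2, 3, 4] with values [2, 4, 19]. Replacing that slice with [76, 80, 61] (same length) produces [1, 9, 76, 80, 61, 11].

[1, 9, 76, 80, 61, 11]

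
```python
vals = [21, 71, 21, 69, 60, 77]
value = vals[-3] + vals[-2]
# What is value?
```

vals has length 6. Negative index -3 maps to positive index 6 + (-3) = 3. vals[3] = 69.
vals has length 6. Negative index -2 maps to positive index 6 + (-2) = 4. vals[4] = 60.
Sum: 69 + 60 = 129.

129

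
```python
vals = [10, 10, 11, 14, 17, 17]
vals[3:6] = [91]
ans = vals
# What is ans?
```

vals starts as [10, 10, 11, 14, 17, 17] (length 6). The slice vals[3:6] covers indices [3, 4, 5] with values [14, 17, 17]. Replacing that slice with [91] (different length) produces [10, 10, 11, 91].

[10, 10, 11, 91]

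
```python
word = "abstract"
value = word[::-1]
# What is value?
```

word has length 8. The slice word[::-1] selects indices [7, 6, 5, 4, 3, 2, 1, 0] (7->'t', 6->'c', 5->'a', 4->'r', 3->'t', 2->'s', 1->'b', 0->'a'), giving 'tcartsba'.

'tcartsba'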